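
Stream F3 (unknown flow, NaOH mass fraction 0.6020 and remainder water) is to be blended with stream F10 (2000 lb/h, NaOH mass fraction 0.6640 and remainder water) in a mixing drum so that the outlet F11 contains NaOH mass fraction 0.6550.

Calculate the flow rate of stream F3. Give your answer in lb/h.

Let F3 be the unknown flow. Total out = 2000 + F3.
NaOH balance: 1328 + 0.602·F3 = 0.655·(2000 + F3)
(0.602 − 0.655)·F3 = 0.655×2000 − 1328 = -18
F3 = -18 / -0.053 = 339.62 lb/h

339.6 lb/h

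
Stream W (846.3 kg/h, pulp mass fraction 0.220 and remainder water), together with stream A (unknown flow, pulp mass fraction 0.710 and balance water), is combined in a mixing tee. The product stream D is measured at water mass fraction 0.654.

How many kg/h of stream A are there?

293 kg/h

Let A be the unknown flow. Total out = 846.3 + A.
water balance: 660.11 + 0.290·A = 0.654·(846.3 + A)
(0.290 − 0.654)·A = 0.654×846.3 − 660.11 = -106.63
A = -106.63 / -0.364 = 292.95 kg/h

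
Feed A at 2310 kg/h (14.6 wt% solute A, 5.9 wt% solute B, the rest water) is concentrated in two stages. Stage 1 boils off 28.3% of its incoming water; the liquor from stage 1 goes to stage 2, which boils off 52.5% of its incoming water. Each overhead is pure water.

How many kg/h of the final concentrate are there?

water in feed = 2310×0.795 = 1836.5 kg/h.
After stage 1: water left = (1−0.283)×1836.5 = 1316.7; stream total = 1790.3 kg/h.
After stage 2: water left = (1−0.525)×1316.7 = 625.45; final concentrate = 1099 kg/h.

1099 kg/h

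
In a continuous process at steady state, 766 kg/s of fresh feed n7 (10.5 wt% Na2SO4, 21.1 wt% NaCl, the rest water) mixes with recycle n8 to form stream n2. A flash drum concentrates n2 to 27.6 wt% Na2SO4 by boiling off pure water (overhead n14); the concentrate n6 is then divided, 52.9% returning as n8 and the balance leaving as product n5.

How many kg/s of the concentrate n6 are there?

Overall Na2SO4 balance (none leaves overhead): Na2SO4 in fresh feed = Na2SO4 in product, i.e. 766×0.105 = (1−0.529)·n6·0.276.
n6 = 80.43/(0.276×0.471) = 618.71 kg/s.

618.7 kg/s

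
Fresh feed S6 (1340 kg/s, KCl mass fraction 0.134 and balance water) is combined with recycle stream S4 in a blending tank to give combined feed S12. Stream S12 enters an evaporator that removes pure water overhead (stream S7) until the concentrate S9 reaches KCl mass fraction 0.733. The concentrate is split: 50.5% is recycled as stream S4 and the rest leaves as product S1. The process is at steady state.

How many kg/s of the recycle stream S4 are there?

249.9 kg/s

Overall KCl balance (none leaves overhead): KCl in fresh feed = KCl in product, i.e. 1340×0.134 = (1−0.505)·S9·0.733.
S9 = 179.56/(0.733×0.495) = 494.88 kg/s.
Recycle S4 = 0.505×494.88 = 249.91 kg/s.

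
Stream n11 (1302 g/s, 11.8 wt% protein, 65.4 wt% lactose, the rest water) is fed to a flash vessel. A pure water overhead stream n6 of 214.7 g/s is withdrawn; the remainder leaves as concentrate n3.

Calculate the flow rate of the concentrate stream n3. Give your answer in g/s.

Concentrate = 1302 − 214.7 = 1087.3 g/s.

1087 g/s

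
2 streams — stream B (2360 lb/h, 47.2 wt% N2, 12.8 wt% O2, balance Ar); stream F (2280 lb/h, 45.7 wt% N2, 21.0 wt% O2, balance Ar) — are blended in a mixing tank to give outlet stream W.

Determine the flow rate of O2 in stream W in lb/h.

780.9 lb/h

O2 out = O2 in = 2360×0.128 + 2280×0.210 = 780.88 lb/h.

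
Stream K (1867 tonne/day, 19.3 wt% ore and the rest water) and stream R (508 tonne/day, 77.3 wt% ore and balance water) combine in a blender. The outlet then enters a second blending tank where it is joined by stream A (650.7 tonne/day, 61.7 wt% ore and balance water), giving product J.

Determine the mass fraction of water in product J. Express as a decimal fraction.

0.618

Overall, product flow = 3025.7 tonne/day.
water in = 1867×0.807 + 508×0.227 + 650.7×0.383 = 1871.2 tonne/day.
water fraction in J = 0.618.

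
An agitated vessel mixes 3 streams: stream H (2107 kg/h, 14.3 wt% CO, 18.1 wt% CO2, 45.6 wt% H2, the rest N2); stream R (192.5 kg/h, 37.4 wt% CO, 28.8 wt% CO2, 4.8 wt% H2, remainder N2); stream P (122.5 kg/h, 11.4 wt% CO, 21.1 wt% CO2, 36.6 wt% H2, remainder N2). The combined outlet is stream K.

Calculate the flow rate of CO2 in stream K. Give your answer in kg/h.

CO2 out = CO2 in = 2107×0.181 + 192.5×0.288 + 122.5×0.211 = 462.65 kg/h.

462.7 kg/h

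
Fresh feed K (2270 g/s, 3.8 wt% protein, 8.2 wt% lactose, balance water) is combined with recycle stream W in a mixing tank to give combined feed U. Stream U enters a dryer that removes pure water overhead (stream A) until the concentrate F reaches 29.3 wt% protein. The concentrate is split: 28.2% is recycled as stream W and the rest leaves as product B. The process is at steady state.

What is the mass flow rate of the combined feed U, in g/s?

2386 g/s

Overall protein balance (none leaves overhead): protein in fresh feed = protein in product, i.e. 2270×0.038 = (1−0.282)·F·0.293.
F = 86.26/(0.293×0.718) = 410.03 g/s.
Recycle W = 0.282×410.03 = 115.63 g/s.
Combined feed U = 2270 + 115.63 = 2385.6 g/s.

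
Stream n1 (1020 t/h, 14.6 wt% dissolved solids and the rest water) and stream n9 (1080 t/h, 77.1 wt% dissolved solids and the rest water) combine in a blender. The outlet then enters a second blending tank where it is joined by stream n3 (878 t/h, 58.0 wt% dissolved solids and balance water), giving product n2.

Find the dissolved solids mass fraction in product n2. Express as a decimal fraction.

0.501

Overall, product flow = 2978 t/h.
dissolved solids in = 1020×0.146 + 1080×0.771 + 878×0.580 = 1490.8 t/h.
dissolved solids fraction in n2 = 0.501.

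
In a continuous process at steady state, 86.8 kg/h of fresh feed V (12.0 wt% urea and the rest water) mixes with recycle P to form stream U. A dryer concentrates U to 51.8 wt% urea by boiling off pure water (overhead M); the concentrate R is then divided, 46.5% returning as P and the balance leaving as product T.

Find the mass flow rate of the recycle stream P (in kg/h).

17.48 kg/h

Overall urea balance (none leaves overhead): urea in fresh feed = urea in product, i.e. 86.8×0.120 = (1−0.465)·R·0.518.
R = 10.416/(0.518×0.535) = 37.585 kg/h.
Recycle P = 0.465×37.585 = 17.477 kg/h.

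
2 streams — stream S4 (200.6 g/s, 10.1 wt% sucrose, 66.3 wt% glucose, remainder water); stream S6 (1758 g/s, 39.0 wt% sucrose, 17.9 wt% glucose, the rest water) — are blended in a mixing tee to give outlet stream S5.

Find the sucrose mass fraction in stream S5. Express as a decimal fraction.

0.360

Total flow out = 200.6 + 1758 = 1958.6 g/s.
sucrose in = 200.6×0.101 + 1758×0.390 = 705.88 g/s.
sucrose mass fraction in S5 = 705.88/1958.6 = 0.360.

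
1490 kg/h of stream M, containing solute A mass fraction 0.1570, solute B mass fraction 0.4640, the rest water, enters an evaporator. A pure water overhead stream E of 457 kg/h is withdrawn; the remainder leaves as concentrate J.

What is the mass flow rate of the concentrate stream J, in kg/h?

Concentrate = 1490 − 457 = 1033 kg/h.

1033 kg/h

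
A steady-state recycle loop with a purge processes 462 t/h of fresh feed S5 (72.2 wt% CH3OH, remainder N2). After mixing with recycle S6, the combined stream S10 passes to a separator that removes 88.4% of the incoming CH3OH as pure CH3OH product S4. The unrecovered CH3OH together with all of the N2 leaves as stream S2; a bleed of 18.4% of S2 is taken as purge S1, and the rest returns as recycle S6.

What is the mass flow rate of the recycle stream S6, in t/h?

604.5 t/h

N2 enters only via S5 and leaves only via the purge: 462×0.278 = 0.184×(N2 in S2), and the separator passes all N2, so N2 in S10 = N2 in S2 = 698.02 t/h.
CH3OH in S10: m_A = 462×0.722 + (1−0.184)·(1−0.884)·m_A, so m_A = 333.56/0.9053 = 368.44 t/h.
S2 = (1−0.884)×368.44 + 698.02 = 740.76 t/h.
Recycle S6 = (1−0.184)×740.76 = 604.46 t/h.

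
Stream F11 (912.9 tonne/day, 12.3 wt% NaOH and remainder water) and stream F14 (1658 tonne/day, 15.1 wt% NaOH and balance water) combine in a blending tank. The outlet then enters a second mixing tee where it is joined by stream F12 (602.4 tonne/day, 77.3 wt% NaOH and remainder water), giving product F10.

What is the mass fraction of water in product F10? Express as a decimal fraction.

0.739

Overall, product flow = 3173.3 tonne/day.
water in = 912.9×0.877 + 1658×0.849 + 602.4×0.227 = 2345 tonne/day.
water fraction in F10 = 0.739.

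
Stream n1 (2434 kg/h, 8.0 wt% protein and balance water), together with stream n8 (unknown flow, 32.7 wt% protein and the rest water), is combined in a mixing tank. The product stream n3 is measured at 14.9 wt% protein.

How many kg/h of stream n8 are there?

Let n8 be the unknown flow. Total out = 2434 + n8.
protein balance: 194.72 + 0.327·n8 = 0.149·(2434 + n8)
(0.327 − 0.149)·n8 = 0.149×2434 − 194.72 = 167.95
n8 = 167.95 / 0.178 = 943.52 kg/h

943.5 kg/h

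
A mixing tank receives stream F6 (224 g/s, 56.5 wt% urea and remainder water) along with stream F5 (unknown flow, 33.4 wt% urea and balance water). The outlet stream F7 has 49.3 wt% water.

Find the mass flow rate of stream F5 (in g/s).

Let F5 be the unknown flow. Total out = 224 + F5.
water balance: 97.44 + 0.666·F5 = 0.493·(224 + F5)
(0.666 − 0.493)·F5 = 0.493×224 − 97.44 = 12.992
F5 = 12.992 / 0.173 = 75.098 g/s

75.1 g/s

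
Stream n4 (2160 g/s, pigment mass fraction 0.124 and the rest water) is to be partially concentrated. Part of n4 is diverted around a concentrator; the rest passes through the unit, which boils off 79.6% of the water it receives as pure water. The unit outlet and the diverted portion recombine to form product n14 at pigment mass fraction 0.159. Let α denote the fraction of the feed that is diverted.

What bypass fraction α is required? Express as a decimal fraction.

0.684

All 2160×0.124 = 267.84 g/s of pigment reaches n14, so n14 = 267.84/0.159 = 1684.5 g/s and vapour = 475.47 g/s.
The evaporator receives (1−α)·2160 of feed at 0.876 water and removes 0.796 of that water:
0.796×0.876×(1−α)×2160 = 475.47
(1−α) = 475.47/1506.2 = 0.3157;  α = 0.6843.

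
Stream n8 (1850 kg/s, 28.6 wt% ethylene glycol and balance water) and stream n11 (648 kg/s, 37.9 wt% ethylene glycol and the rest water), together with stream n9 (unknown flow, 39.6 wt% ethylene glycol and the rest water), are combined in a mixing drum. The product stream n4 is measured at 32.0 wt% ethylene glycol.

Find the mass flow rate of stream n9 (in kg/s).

Let n9 be the unknown flow. Total out = 2498 + n9.
ethylene glycol balance: 774.69 + 0.396·n9 = 0.320·(2498 + n9)
(0.396 − 0.320)·n9 = 0.320×2498 − 774.69 = 24.668
n9 = 24.668 / 0.076 = 324.58 kg/s

324.6 kg/s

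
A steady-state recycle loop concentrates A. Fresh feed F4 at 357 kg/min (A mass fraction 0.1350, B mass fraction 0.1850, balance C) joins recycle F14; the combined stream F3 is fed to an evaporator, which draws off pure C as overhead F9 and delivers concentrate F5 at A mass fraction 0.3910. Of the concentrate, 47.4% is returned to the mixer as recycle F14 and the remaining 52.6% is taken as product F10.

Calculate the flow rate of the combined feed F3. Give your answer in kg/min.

Overall A balance (none leaves overhead): A in fresh feed = A in product, i.e. 357×0.135 = (1−0.474)·F5·0.391.
F5 = 48.195/(0.391×0.526) = 234.34 kg/min.
Recycle F14 = 0.474×234.34 = 111.08 kg/min.
Combined feed F3 = 357 + 111.08 = 468.08 kg/min.

468.1 kg/min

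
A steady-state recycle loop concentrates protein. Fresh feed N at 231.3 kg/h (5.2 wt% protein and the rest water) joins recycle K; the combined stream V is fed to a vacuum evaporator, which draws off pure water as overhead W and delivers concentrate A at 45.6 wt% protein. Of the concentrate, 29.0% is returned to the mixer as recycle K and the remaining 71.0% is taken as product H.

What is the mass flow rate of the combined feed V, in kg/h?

Overall protein balance (none leaves overhead): protein in fresh feed = protein in product, i.e. 231.3×0.052 = (1−0.290)·A·0.456.
A = 12.028/(0.456×0.710) = 37.15 kg/h.
Recycle K = 0.290×37.15 = 10.773 kg/h.
Combined feed V = 231.3 + 10.773 = 242.07 kg/h.

242.1 kg/h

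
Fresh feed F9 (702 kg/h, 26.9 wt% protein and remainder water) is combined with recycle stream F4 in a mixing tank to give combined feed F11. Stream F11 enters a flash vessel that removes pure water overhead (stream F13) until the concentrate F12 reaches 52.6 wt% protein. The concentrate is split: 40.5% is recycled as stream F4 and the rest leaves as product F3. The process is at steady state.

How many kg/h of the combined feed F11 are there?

946.4 kg/h

Overall protein balance (none leaves overhead): protein in fresh feed = protein in product, i.e. 702×0.269 = (1−0.405)·F12·0.526.
F12 = 188.84/(0.526×0.595) = 603.37 kg/h.
Recycle F4 = 0.405×603.37 = 244.37 kg/h.
Combined feed F11 = 702 + 244.37 = 946.37 kg/h.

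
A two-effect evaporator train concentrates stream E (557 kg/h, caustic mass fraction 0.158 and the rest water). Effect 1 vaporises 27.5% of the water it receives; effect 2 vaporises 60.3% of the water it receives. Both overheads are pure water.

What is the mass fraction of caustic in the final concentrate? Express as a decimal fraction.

0.395

water in feed = 557×0.842 = 468.99 kg/h.
After stage 1: water left = (1−0.275)×468.99 = 340.02; stream total = 428.03 kg/h.
After stage 2: water left = (1−0.603)×340.02 = 134.99; final concentrate = 222.99 kg/h.
caustic fraction = 88.006/222.99 = 0.395.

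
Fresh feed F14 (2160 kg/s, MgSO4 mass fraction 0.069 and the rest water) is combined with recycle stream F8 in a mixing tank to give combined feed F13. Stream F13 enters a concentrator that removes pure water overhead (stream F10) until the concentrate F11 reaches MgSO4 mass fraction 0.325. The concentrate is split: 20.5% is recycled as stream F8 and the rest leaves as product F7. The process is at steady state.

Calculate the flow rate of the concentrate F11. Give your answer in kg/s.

576.8 kg/s

Overall MgSO4 balance (none leaves overhead): MgSO4 in fresh feed = MgSO4 in product, i.e. 2160×0.069 = (1−0.205)·F11·0.325.
F11 = 149.04/(0.325×0.795) = 576.84 kg/s.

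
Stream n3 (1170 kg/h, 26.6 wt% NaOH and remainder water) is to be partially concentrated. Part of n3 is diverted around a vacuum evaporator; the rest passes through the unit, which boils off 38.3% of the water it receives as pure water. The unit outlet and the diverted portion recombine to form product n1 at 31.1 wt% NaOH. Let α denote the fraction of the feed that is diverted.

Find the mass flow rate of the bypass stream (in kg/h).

All 1170×0.266 = 311.22 kg/h of NaOH reaches n1, so n1 = 311.22/0.311 = 1000.7 kg/h and vapour = 169.29 kg/h.
The evaporator receives (1−α)·1170 of feed at 0.734 water and removes 0.383 of that water:
0.383×0.734×(1−α)×1170 = 169.29
(1−α) = 169.29/328.91 = 0.5147;  α = 0.4853.
Bypass flow = 0.4853×1170 = 567.8 kg/h.

567.8 kg/h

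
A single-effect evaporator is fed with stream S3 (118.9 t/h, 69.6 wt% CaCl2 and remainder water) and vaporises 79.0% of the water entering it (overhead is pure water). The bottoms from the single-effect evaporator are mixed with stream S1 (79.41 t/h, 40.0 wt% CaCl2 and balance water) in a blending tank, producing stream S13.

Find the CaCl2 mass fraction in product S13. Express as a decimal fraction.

0.675

Vapour removed = 0.790×0.304×118.9 = 28.555 t/h; concentrate = 90.345 t/h.
CaCl2 reaching the mixer = 82.754 (from concentrate) + 79.41×0.400 = 114.52 t/h.
Product flow = 90.345 + 79.41 = 169.75 t/h; CaCl2 fraction = 0.675.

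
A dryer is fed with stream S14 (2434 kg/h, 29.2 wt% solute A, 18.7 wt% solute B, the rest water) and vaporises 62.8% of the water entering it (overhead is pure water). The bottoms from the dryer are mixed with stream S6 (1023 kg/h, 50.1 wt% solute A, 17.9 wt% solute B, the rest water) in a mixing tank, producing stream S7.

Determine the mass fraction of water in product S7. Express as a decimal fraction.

Vapour removed = 0.628×0.521×2434 = 796.38 kg/h; concentrate = 1637.6 kg/h.
water reaching the mixer = 471.74 (from concentrate) + 1023×0.320 = 799.1 kg/h.
Product flow = 1637.6 + 1023 = 2660.6 kg/h; water fraction = 0.300.

0.300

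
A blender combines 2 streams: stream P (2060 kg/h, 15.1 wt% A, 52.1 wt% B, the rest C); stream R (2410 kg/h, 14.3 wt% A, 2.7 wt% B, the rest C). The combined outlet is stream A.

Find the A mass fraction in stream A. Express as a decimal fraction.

0.147

Total flow out = 2060 + 2410 = 4470 kg/h.
A in = 2060×0.151 + 2410×0.143 = 655.69 kg/h.
A mass fraction in A = 655.69/4470 = 0.147.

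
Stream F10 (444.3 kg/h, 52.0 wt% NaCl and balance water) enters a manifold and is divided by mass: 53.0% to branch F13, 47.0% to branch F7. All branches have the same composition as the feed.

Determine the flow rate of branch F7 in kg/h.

208.8 kg/h

Branch F7 flow = 0.470×444.3 = 208.82 kg/h.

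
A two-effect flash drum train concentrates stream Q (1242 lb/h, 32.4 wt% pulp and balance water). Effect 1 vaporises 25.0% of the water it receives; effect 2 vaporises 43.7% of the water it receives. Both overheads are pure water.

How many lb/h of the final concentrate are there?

756.9 lb/h

water in feed = 1242×0.676 = 839.59 lb/h.
After stage 1: water left = (1−0.250)×839.59 = 629.69; stream total = 1032.1 lb/h.
After stage 2: water left = (1−0.437)×629.69 = 354.52; final concentrate = 756.93 lb/h.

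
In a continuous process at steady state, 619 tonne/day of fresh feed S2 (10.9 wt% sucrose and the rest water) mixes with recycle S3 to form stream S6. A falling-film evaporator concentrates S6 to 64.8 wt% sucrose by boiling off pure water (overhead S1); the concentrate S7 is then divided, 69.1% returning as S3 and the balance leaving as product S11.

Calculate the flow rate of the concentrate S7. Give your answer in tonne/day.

337 tonne/day

Overall sucrose balance (none leaves overhead): sucrose in fresh feed = sucrose in product, i.e. 619×0.109 = (1−0.691)·S7·0.648.
S7 = 67.471/(0.648×0.309) = 336.96 tonne/day.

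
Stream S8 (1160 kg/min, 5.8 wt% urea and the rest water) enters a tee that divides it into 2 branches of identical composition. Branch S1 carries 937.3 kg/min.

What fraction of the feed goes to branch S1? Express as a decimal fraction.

Fraction to S1 = 937.3/1160 = 0.8080.

0.808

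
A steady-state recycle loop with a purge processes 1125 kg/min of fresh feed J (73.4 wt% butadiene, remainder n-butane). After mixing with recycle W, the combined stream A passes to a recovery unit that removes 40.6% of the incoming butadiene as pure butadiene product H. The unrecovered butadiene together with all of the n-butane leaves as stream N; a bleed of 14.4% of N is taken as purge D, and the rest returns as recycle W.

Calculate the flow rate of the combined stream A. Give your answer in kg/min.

n-butane enters only via J and leaves only via the purge: 1125×0.266 = 0.144×(n-butane in N), and the recovery unit passes all n-butane, so n-butane in A = n-butane in N = 2078.1 kg/min.
butadiene in A: m_A = 1125×0.734 + (1−0.144)·(1−0.406)·m_A, so m_A = 825.75/0.4915 = 1679.9 kg/min.
A = 1679.9 + 2078.1 = 3758.1 kg/min.

3758 kg/min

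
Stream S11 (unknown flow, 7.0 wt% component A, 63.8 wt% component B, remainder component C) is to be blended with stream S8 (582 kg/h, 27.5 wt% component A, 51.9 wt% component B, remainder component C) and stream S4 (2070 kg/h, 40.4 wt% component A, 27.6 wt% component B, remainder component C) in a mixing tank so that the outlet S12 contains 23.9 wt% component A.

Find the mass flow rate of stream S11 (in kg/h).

2145 kg/h

Let S11 be the unknown flow. Total out = 2652 + S11.
component A balance: 996.33 + 0.070·S11 = 0.239·(2652 + S11)
(0.070 − 0.239)·S11 = 0.239×2652 − 996.33 = -362.5
S11 = -362.5 / -0.169 = 2145 kg/h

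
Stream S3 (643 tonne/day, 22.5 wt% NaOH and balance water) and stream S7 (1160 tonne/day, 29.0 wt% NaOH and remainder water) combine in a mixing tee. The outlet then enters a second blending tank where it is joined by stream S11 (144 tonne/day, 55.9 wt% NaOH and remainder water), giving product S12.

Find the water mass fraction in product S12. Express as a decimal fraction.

0.712

Overall, product flow = 1947 tonne/day.
water in = 643×0.775 + 1160×0.710 + 144×0.441 = 1385.4 tonne/day.
water fraction in S12 = 0.712.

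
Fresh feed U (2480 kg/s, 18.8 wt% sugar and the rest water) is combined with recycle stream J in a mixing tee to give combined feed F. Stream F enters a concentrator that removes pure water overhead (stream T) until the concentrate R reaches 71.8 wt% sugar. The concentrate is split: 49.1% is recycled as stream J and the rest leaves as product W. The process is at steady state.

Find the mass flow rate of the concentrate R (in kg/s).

Overall sugar balance (none leaves overhead): sugar in fresh feed = sugar in product, i.e. 2480×0.188 = (1−0.491)·R·0.718.
R = 466.24/(0.718×0.509) = 1275.8 kg/s.

1276 kg/s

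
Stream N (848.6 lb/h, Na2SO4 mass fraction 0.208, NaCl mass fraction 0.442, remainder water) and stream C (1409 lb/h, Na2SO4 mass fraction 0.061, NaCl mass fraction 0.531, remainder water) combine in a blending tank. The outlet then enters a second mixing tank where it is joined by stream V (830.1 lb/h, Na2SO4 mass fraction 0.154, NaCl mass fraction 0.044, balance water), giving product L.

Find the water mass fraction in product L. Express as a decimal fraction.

0.498

Overall, product flow = 3087.7 lb/h.
water in = 848.6×0.350 + 1409×0.408 + 830.1×0.802 = 1537.6 lb/h.
water fraction in L = 0.498.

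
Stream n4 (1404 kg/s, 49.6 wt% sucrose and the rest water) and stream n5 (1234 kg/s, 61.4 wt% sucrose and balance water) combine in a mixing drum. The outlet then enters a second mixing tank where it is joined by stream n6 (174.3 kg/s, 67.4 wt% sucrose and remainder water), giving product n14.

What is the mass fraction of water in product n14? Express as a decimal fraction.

Overall, product flow = 2812.3 kg/s.
water in = 1404×0.504 + 1234×0.386 + 174.3×0.326 = 1240.8 kg/s.
water fraction in n14 = 0.4412.

0.4412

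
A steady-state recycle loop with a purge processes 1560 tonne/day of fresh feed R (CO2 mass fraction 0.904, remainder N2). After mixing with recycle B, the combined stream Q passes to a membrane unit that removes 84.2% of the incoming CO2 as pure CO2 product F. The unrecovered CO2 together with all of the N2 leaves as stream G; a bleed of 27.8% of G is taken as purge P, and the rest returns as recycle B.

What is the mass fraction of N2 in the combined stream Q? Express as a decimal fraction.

N2 enters only via R and leaves only via the purge: 1560×0.096 = 0.278×(N2 in G), and the membrane unit passes all N2, so N2 in Q = N2 in G = 538.71 tonne/day.
CO2 in Q: m_A = 1560×0.904 + (1−0.278)·(1−0.842)·m_A, so m_A = 1410.2/0.8859 = 1591.8 tonne/day.
Q = 1591.8 + 538.71 = 2130.5 tonne/day.
N2 fraction in Q = 538.71/2130.5 = 0.253.

0.253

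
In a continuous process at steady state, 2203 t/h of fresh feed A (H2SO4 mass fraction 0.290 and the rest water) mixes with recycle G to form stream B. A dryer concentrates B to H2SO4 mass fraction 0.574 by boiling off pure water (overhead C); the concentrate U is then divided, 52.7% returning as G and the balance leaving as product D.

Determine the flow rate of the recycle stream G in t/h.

Overall H2SO4 balance (none leaves overhead): H2SO4 in fresh feed = H2SO4 in product, i.e. 2203×0.290 = (1−0.527)·U·0.574.
U = 638.87/(0.574×0.473) = 2353.1 t/h.
Recycle G = 0.527×2353.1 = 1240.1 t/h.

1240 t/h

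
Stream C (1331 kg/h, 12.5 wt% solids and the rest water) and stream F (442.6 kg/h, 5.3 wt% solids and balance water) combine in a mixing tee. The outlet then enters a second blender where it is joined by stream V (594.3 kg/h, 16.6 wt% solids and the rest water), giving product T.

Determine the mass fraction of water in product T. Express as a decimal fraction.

Overall, product flow = 2367.9 kg/h.
water in = 1331×0.875 + 442.6×0.947 + 594.3×0.834 = 2079.4 kg/h.
water fraction in T = 0.878.

0.878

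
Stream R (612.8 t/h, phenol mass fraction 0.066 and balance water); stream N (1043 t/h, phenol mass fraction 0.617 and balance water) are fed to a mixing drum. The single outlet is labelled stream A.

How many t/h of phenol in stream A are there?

684 t/h

phenol out = phenol in = 612.8×0.066 + 1043×0.617 = 683.98 t/h.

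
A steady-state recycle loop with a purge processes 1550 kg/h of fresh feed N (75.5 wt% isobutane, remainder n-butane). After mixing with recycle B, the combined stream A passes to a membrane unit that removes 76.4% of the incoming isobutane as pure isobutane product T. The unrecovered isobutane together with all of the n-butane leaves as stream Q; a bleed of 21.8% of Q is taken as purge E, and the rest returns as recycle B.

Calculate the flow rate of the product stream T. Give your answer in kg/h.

1096 kg/h

isobutane in A: m_A = 1550×0.755 + (1−0.218)·(1−0.764)·m_A, so m_A = 1170.2/0.8154 = 1435.1 kg/h.
Product T = 0.764×1435.1 = 1096.4 kg/h.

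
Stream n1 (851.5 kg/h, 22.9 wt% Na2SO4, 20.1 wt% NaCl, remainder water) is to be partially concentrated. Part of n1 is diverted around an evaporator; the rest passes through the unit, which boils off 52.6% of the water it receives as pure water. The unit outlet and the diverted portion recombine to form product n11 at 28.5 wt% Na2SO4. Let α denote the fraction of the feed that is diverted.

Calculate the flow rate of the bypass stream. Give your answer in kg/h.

All 851.5×0.229 = 194.99 kg/h of Na2SO4 reaches n11, so n11 = 194.99/0.285 = 684.19 kg/h and vapour = 167.31 kg/h.
The evaporator receives (1−α)·851.5 of feed at 0.570 water and removes 0.526 of that water:
0.526×0.570×(1−α)×851.5 = 167.31
(1−α) = 167.31/255.3 = 0.6554;  α = 0.3446.
Bypass flow = 0.3446×851.5 = 293.46 kg/h.

293.5 kg/h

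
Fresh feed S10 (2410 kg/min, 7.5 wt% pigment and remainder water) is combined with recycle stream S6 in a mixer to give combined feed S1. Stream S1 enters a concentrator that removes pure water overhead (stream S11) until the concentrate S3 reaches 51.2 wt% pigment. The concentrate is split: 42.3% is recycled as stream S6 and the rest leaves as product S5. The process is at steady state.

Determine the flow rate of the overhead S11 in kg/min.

2057 kg/min

Overall pigment balance (none leaves overhead): pigment in fresh feed = pigment in product, i.e. 2410×0.075 = (1−0.423)·S3·0.512.
S3 = 180.75/(0.512×0.577) = 611.83 kg/min.
Recycle S6 = 0.423×611.83 = 258.81 kg/min.
Combined feed S1 = 2410 + 258.81 = 2668.8 kg/min.
Overhead S11 = S1 − S3 = 2668.8 − 611.83 = 2057 kg/min.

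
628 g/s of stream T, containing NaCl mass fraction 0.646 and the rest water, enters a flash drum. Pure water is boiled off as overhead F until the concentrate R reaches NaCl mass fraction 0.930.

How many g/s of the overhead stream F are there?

NaCl is conserved: 628×0.646 = 405.69 g/s all reports to the concentrate.
Concentrate = 405.69/(target fraction) = 436.22 g/s.
Overhead = 628 − 436.22 = 191.78 g/s.

191.8 g/s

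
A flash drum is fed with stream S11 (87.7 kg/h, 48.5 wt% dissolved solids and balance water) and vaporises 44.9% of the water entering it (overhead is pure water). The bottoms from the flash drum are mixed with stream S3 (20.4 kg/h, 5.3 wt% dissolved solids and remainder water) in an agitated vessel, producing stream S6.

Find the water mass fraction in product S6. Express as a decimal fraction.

0.503

Vapour removed = 0.449×0.515×87.7 = 20.279 kg/h; concentrate = 67.421 kg/h.
water reaching the mixer = 24.886 (from concentrate) + 20.4×0.947 = 44.205 kg/h.
Product flow = 67.421 + 20.4 = 87.821 kg/h; water fraction = 0.503.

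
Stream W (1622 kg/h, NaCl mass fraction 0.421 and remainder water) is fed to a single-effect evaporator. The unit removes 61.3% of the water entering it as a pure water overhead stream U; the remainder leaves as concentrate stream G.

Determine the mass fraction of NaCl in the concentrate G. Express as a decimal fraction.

NaCl is not removed: 1622×0.421 = 682.86 kg/h of NaCl enters G.
water entering = 1622×0.579 = 939.14 kg/h; overhead removed = 0.613×939.14 = 575.69 kg/h.
Concentrate = 1622 − 575.69 = 1046.3 kg/h.
Mass fraction = 682.86/1046.3 = 0.653.

0.653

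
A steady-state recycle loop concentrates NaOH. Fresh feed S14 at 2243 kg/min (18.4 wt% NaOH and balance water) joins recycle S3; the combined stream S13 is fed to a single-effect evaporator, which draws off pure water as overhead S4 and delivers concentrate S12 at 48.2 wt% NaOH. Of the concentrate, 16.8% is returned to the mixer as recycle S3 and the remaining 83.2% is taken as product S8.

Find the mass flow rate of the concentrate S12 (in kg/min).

Overall NaOH balance (none leaves overhead): NaOH in fresh feed = NaOH in product, i.e. 2243×0.184 = (1−0.168)·S12·0.482.
S12 = 412.71/(0.482×0.832) = 1029.1 kg/min.

1029 kg/min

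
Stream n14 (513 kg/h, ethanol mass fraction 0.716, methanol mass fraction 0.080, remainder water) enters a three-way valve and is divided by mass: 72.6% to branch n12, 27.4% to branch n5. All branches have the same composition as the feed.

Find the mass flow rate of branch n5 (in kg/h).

140.6 kg/h

Branch n5 flow = 0.274×513 = 140.56 kg/h.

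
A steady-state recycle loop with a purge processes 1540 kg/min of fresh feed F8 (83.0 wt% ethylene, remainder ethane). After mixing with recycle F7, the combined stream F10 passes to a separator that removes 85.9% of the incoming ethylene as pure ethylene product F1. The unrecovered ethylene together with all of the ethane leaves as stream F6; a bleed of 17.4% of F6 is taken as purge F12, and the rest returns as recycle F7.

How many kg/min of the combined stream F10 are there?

2951 kg/min

ethane enters only via F8 and leaves only via the purge: 1540×0.170 = 0.174×(ethane in F6), and the separator passes all ethane, so ethane in F10 = ethane in F6 = 1504.6 kg/min.
ethylene in F10: m_A = 1540×0.830 + (1−0.174)·(1−0.859)·m_A, so m_A = 1278.2/0.8835 = 1446.7 kg/min.
F10 = 1446.7 + 1504.6 = 2951.3 kg/min.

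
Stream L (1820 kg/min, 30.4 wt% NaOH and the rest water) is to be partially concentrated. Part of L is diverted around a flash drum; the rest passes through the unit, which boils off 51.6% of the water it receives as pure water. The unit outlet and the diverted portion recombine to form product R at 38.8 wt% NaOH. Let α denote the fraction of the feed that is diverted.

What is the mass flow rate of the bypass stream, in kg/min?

722.9 kg/min

All 1820×0.304 = 553.28 kg/min of NaOH reaches R, so R = 553.28/0.388 = 1426 kg/min and vapour = 394.02 kg/min.
The evaporator receives (1−α)·1820 of feed at 0.696 water and removes 0.516 of that water:
0.516×0.696×(1−α)×1820 = 394.02
(1−α) = 394.02/653.63 = 0.6028;  α = 0.3972.
Bypass flow = 0.3972×1820 = 722.87 kg/min.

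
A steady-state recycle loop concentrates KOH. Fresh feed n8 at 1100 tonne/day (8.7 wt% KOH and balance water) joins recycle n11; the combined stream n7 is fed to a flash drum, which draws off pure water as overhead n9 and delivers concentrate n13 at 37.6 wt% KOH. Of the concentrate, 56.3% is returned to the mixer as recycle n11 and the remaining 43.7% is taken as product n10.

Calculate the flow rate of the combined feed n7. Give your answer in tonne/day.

Overall KOH balance (none leaves overhead): KOH in fresh feed = KOH in product, i.e. 1100×0.087 = (1−0.563)·n13·0.376.
n13 = 95.7/(0.376×0.437) = 582.43 tonne/day.
Recycle n11 = 0.563×582.43 = 327.91 tonne/day.
Combined feed n7 = 1100 + 327.91 = 1427.9 tonne/day.

1428 tonne/day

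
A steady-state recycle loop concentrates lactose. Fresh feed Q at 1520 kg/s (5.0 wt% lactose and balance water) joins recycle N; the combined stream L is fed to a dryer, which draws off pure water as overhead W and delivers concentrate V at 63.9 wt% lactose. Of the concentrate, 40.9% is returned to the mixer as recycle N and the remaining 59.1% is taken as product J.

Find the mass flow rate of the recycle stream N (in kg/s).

82.31 kg/s

Overall lactose balance (none leaves overhead): lactose in fresh feed = lactose in product, i.e. 1520×0.050 = (1−0.409)·V·0.639.
V = 76/(0.639×0.591) = 201.25 kg/s.
Recycle N = 0.409×201.25 = 82.309 kg/s.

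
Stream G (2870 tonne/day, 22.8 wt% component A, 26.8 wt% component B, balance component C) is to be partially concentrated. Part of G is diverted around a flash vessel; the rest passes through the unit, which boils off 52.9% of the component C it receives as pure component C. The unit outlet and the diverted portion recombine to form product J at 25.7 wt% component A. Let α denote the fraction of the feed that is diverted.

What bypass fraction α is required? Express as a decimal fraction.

0.577

All 2870×0.228 = 654.36 tonne/day of component A reaches J, so J = 654.36/0.257 = 2546.1 tonne/day and vapour = 323.85 tonne/day.
The evaporator receives (1−α)·2870 of feed at 0.504 component C and removes 0.529 of that component C:
0.529×0.504×(1−α)×2870 = 323.85
(1−α) = 323.85/765.19 = 0.4232;  α = 0.5768.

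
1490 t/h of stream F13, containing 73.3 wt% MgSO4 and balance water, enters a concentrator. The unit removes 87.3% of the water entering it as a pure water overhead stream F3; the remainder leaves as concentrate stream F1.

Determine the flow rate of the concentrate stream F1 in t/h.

1143 t/h

water entering = 1490×0.267 = 397.83 t/h; overhead removed = 0.873×397.83 = 347.31 t/h.
Concentrate = 1490 − 347.31 = 1142.7 t/h.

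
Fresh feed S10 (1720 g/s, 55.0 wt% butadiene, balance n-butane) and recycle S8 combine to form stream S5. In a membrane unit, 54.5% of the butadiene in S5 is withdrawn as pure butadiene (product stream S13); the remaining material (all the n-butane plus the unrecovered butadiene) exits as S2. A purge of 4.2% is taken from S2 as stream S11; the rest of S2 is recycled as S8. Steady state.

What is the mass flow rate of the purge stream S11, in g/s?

806 g/s

n-butane enters only via S10 and leaves only via the purge: 1720×0.450 = 0.042×(n-butane in S2), and the membrane unit passes all n-butane, so n-butane in S5 = n-butane in S2 = 18429 g/s.
butadiene in S5: m_A = 1720×0.550 + (1−0.042)·(1−0.545)·m_A, so m_A = 946/0.5641 = 1677 g/s.
S2 = (1−0.545)×1677 + 18429 = 19192 g/s.
Purge S11 = 0.042×19192 = 806.05 g/s.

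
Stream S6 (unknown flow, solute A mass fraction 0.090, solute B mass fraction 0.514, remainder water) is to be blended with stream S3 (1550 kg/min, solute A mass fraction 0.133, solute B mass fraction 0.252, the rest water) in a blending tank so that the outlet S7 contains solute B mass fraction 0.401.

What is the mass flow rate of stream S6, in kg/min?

Let S6 be the unknown flow. Total out = 1550 + S6.
solute B balance: 390.6 + 0.514·S6 = 0.401·(1550 + S6)
(0.514 − 0.401)·S6 = 0.401×1550 − 390.6 = 230.95
S6 = 230.95 / 0.113 = 2043.8 kg/min

2044 kg/min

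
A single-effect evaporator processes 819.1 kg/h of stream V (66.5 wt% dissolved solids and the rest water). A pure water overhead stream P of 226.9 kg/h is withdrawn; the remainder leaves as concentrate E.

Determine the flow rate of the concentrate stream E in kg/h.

Concentrate = 819.1 − 226.9 = 592.2 kg/h.

592.2 kg/h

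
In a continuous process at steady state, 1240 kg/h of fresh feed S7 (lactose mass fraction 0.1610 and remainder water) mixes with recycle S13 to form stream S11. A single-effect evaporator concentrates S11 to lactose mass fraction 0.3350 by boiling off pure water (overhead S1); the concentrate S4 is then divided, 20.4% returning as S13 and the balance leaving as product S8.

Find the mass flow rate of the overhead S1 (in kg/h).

644.1 kg/h

Overall lactose balance (none leaves overhead): lactose in fresh feed = lactose in product, i.e. 1240×0.161 = (1−0.204)·S4·0.335.
S4 = 199.64/(0.335×0.796) = 748.67 kg/h.
Recycle S13 = 0.204×748.67 = 152.73 kg/h.
Combined feed S11 = 1240 + 152.73 = 1392.7 kg/h.
Overhead S1 = S11 − S4 = 1392.7 − 748.67 = 644.06 kg/h.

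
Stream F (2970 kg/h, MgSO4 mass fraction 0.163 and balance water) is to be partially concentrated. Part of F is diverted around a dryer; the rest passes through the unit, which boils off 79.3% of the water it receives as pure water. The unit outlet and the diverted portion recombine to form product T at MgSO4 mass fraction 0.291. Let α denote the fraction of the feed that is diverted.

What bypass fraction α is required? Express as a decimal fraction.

0.337

All 2970×0.163 = 484.11 kg/h of MgSO4 reaches T, so T = 484.11/0.291 = 1663.6 kg/h and vapour = 1306.4 kg/h.
The evaporator receives (1−α)·2970 of feed at 0.837 water and removes 0.793 of that water:
0.793×0.837×(1−α)×2970 = 1306.4
(1−α) = 1306.4/1971.3 = 0.6627;  α = 0.3373.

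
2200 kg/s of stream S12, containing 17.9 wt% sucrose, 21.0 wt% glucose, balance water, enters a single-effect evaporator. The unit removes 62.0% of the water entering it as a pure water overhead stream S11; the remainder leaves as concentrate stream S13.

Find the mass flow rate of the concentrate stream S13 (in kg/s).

water entering = 2200×0.611 = 1344.2 kg/s; overhead removed = 0.620×1344.2 = 833.4 kg/s.
Concentrate = 2200 − 833.4 = 1366.6 kg/s.

1367 kg/s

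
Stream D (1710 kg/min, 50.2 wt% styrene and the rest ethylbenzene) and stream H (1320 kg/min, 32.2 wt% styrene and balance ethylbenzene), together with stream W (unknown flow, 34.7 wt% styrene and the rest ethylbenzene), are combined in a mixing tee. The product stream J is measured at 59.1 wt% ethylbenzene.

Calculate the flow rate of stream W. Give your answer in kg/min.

712.7 kg/min

Let W be the unknown flow. Total out = 3030 + W.
ethylbenzene balance: 1746.5 + 0.653·W = 0.591·(3030 + W)
(0.653 − 0.591)·W = 0.591×3030 − 1746.5 = 44.19
W = 44.19 / 0.062 = 712.74 kg/min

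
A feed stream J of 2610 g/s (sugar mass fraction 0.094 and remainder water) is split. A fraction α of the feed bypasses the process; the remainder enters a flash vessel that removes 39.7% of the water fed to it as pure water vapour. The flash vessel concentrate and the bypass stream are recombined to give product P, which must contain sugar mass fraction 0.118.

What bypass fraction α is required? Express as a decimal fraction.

All 2610×0.094 = 245.34 g/s of sugar reaches P, so P = 245.34/0.118 = 2079.2 g/s and vapour = 530.85 g/s.
The evaporator receives (1−α)·2610 of feed at 0.906 water and removes 0.397 of that water:
0.397×0.906×(1−α)×2610 = 530.85
(1−α) = 530.85/938.77 = 0.5655;  α = 0.4345.

0.435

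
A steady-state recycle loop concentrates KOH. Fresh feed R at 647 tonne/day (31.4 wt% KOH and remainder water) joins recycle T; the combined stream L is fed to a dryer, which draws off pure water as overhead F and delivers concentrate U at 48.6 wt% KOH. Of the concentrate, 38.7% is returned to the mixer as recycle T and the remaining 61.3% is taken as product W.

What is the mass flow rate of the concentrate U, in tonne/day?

Overall KOH balance (none leaves overhead): KOH in fresh feed = KOH in product, i.e. 647×0.314 = (1−0.387)·U·0.486.
U = 203.16/(0.486×0.613) = 681.93 tonne/day.

681.9 tonne/day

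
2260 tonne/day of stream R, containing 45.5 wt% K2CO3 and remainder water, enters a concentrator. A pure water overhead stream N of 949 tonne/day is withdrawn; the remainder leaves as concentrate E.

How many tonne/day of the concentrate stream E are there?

Concentrate = 2260 − 949 = 1311 tonne/day.

1311 tonne/day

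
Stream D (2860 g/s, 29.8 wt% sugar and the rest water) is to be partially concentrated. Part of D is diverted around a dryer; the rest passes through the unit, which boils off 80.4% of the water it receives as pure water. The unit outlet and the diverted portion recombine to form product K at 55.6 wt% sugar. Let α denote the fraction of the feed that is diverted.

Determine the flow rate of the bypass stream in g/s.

508.6 g/s

All 2860×0.298 = 852.28 g/s of sugar reaches K, so K = 852.28/0.556 = 1532.9 g/s and vapour = 1327.1 g/s.
The evaporator receives (1−α)·2860 of feed at 0.702 water and removes 0.804 of that water:
0.804×0.702×(1−α)×2860 = 1327.1
(1−α) = 1327.1/1614.2 = 0.8222;  α = 0.1778.
Bypass flow = 0.1778×2860 = 508.65 g/s.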